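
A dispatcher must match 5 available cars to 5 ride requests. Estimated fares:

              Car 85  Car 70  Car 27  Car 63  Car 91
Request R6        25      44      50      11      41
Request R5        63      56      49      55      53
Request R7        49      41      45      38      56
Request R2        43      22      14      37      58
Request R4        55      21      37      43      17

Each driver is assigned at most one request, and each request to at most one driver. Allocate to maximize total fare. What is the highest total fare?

Maximum total: $259

Optimal: Car 85→Request R4 ($55), Car 70→Request R7 ($41), Car 27→Request R6 ($50), Car 63→Request R5 ($55), Car 91→Request R2 ($58) — total 55+41+50+55+58 = $259.
Row-greedy (each driver in turn takes its best remaining request) gives $253, worse by 6.
Next-best assignment: Car 85→Request R4, Car 70→Request R6, Car 27→Request R7, Car 63→Request R5, Car 91→Request R2 = $257.
Checked against all permutations: $259 is optimal.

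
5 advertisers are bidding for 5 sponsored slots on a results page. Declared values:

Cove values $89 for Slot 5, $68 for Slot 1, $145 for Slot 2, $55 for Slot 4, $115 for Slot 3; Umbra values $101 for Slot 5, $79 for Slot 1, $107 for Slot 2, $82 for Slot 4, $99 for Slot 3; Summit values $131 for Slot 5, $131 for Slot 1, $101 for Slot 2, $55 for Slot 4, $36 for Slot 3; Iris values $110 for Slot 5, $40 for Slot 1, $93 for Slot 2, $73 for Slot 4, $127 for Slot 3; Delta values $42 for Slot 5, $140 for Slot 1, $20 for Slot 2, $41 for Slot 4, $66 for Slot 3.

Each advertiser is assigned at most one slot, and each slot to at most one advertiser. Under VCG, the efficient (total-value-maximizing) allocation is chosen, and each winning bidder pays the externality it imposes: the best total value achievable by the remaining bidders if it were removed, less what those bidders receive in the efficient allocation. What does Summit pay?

Summit pays $19.

Efficient allocation: Cove→Slot 2 ($145), Umbra→Slot 4 ($82), Summit→Slot 5 ($131), Iris→Slot 3 ($127), Delta→Slot 1 ($140); total welfare W = $625.
Summit receives Slot 5 at value $131, so the others get W − 131 = $494.
Without Summit: best allocation of the remaining 4 bidders over all 5 slots is Cove→Slot 2 ($145), Umbra→Slot 5 ($101), Iris→Slot 3 ($127), Delta→Slot 1 ($140), total $513.
VCG payment = (others' best without Summit) − (others' welfare with Summit) = 513 − 494 = $19.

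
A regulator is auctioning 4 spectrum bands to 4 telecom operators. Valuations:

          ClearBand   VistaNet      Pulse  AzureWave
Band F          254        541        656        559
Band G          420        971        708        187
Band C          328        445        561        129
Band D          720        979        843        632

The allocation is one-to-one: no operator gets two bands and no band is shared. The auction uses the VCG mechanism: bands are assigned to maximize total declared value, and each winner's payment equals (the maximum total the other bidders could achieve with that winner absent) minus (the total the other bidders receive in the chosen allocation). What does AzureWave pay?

AzureWave pays $95M.

Efficient allocation: ClearBand→Band D ($720M), VistaNet→Band G ($971M), Pulse→Band C ($561M), AzureWave→Band F ($559M); total welfare W = $2811M.
AzureWave receives Band F at value $559M, so the others get W − 559 = $2252M.
Without AzureWave: best allocation of the remaining 3 bidders over all 4 bands is ClearBand→Band D ($720M), VistaNet→Band G ($971M), Pulse→Band F ($656M), total $2347M.
VCG payment = (others' best without AzureWave) − (others' welfare with AzureWave) = 2347 − 2252 = $95M.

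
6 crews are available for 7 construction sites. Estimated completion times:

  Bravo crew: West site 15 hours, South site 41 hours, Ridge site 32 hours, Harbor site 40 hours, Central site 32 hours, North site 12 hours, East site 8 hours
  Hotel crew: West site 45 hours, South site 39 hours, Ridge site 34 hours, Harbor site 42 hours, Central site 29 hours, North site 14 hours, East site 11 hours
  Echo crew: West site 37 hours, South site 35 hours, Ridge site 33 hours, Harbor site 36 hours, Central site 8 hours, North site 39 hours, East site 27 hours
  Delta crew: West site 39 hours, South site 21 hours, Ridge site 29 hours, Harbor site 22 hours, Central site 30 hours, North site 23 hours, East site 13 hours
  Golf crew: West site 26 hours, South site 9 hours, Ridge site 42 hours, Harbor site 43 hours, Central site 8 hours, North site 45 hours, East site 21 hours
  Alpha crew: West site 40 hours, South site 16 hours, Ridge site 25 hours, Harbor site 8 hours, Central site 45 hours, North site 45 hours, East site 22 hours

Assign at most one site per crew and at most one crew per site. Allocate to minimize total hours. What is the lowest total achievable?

Min total: 67 hours

Optimal: Bravo crew→West site (15 hours), Hotel crew→North site (14 hours), Echo crew→Central site (8 hours), Delta crew→East site (13 hours), Golf crew→South site (9 hours), Alpha crew→Harbor site (8 hours) — total 15+14+8+13+9+8 = 67 hours.
Column-greedy (each site in turn goes to its cheapest remaining crew) gives 93 hours, worse by 26.
Next-best assignment: Bravo crew→West site, Hotel crew→East site, Echo crew→Central site, Delta crew→North site, Golf crew→South site, Alpha crew→Harbor site = 74 hours.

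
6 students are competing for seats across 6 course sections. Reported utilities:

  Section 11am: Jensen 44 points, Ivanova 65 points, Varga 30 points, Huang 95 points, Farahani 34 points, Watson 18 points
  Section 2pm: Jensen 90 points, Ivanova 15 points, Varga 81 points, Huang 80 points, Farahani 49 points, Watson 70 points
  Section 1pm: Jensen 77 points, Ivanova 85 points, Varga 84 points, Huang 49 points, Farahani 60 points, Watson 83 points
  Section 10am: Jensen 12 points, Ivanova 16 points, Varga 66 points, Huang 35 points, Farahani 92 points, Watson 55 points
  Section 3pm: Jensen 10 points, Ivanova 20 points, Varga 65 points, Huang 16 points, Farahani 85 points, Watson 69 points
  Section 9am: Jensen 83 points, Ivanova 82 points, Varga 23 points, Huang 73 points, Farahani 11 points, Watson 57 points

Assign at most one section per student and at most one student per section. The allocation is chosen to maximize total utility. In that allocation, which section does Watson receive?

Watson receives Section 3pm.

This is the linear assignment problem.
Optimal: Jensen→Section 2pm (90 points), Ivanova→Section 9am (82 points), Varga→Section 1pm (84 points), Huang→Section 11am (95 points), Farahani→Section 10am (92 points), Watson→Section 3pm (69 points) — total 90+82+84+95+92+69 = 512 points.
Watson's own top section is Section 1pm (83 points), but forcing Watson→Section 1pm and reassigning the rest optimally gives only 507 points — worse by 5.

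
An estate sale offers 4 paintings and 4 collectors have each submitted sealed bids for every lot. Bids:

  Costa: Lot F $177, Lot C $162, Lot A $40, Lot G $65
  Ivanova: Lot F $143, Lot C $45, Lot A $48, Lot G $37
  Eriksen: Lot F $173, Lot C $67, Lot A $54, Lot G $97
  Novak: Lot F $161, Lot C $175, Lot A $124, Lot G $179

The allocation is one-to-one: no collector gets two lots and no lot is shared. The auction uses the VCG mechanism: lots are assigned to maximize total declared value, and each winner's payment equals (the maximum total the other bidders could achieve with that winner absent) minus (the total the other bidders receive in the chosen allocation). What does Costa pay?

Costa pays $15.

Efficient allocation: Costa→Lot C ($162), Ivanova→Lot A ($48), Eriksen→Lot F ($173), Novak→Lot G ($179); total welfare W = $562.
Costa receives Lot C at value $162, so the others get W − 162 = $400.
Without Costa: best allocation of the remaining 3 bidders over all 4 lots is Ivanova→Lot F ($143), Eriksen→Lot G ($97), Novak→Lot C ($175), total $415.
VCG payment = (others' best without Costa) − (others' welfare with Costa) = 415 − 400 = $15.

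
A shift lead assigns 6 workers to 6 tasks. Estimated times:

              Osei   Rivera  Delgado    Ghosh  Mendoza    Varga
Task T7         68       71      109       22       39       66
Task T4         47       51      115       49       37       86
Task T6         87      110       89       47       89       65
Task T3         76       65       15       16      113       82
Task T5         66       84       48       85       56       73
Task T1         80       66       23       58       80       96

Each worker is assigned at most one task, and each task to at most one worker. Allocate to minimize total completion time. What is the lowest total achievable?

Optimal: Osei→Task T5 (66 min), Rivera→Task T4 (51 min), Delgado→Task T1 (23 min), Ghosh→Task T3 (16 min), Mendoza→Task T7 (39 min), Varga→Task T6 (65 min) — total 66+51+23+16+39+65 = 260 min.
Min-entry greedy (repeatedly take the single cheapest remaining cell) gives 271 min, worse by 11.

Min total: 260 min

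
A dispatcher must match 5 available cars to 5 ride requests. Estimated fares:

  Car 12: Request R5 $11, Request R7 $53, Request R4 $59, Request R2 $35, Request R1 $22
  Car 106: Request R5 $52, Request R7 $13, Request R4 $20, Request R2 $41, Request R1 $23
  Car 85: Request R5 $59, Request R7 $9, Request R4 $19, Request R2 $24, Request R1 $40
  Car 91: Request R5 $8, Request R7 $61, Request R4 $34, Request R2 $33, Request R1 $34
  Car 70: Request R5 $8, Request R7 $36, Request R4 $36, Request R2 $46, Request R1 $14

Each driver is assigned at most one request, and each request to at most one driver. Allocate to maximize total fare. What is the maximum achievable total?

Optimal: Car 12→Request R4 ($59), Car 106→Request R5 ($52), Car 85→Request R1 ($40), Car 91→Request R7 ($61), Car 70→Request R2 ($46) — total 59+52+40+61+46 = $258.
Column-greedy (each request in turn goes to its best remaining driver) gives $248, worse by 10.

Max total: $258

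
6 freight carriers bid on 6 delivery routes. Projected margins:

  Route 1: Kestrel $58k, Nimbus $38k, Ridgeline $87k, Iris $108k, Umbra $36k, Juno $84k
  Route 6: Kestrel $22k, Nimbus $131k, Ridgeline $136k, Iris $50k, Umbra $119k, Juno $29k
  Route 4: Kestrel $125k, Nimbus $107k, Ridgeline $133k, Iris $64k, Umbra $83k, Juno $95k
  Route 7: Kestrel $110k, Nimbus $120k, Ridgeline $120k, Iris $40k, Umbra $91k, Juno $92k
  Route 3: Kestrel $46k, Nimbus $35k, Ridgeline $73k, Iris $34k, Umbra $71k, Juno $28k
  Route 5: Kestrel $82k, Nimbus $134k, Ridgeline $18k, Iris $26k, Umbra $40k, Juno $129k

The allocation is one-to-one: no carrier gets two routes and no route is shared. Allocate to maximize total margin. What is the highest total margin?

Treat this as an assignment problem: match each carrier to one route.
Optimal: Kestrel→Route 4 ($125k), Nimbus→Route 7 ($120k), Ridgeline→Route 6 ($136k), Iris→Route 1 ($108k), Umbra→Route 3 ($71k), Juno→Route 5 ($129k) — total 125+120+136+108+71+129 = $689k.
Max-entry greedy (repeatedly take the single best remaining cell) gives $666k, worse by 23.

Maximum total: $689k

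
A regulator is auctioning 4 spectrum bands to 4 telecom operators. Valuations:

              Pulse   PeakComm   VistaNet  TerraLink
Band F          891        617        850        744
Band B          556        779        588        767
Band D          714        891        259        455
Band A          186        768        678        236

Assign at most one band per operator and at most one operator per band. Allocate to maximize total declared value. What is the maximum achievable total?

Max total: $3227M

Treat this as an assignment problem: match each operator to one band.
Optimal: Pulse→Band F ($891M), PeakComm→Band D ($891M), VistaNet→Band A ($678M), TerraLink→Band B ($767M) — total 891+891+678+767 = $3227M.
Column-greedy (each band in turn goes to its best remaining operator) gives $2803M, worse by 424.
No other one-to-one assignment exceeds $3227M.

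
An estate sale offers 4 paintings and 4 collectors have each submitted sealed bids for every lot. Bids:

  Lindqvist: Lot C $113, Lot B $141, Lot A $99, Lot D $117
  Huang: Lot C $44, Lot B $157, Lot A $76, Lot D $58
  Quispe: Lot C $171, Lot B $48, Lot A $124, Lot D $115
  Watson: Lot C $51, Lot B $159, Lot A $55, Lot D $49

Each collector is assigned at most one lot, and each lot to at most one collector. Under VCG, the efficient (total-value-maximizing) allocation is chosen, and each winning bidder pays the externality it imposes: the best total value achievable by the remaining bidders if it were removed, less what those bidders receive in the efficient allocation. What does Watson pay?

Watson pays $81.

Efficient allocation: Lindqvist→Lot D ($117), Huang→Lot A ($76), Quispe→Lot C ($171), Watson→Lot B ($159); total welfare W = $523.
Watson receives Lot B at value $159, so the others get W − 159 = $364.
Without Watson: best allocation of the remaining 3 bidders over all 4 lots is Lindqvist→Lot D ($117), Huang→Lot B ($157), Quispe→Lot C ($171), total $445.
VCG payment = (others' best without Watson) − (others' welfare with Watson) = 445 − 364 = $81.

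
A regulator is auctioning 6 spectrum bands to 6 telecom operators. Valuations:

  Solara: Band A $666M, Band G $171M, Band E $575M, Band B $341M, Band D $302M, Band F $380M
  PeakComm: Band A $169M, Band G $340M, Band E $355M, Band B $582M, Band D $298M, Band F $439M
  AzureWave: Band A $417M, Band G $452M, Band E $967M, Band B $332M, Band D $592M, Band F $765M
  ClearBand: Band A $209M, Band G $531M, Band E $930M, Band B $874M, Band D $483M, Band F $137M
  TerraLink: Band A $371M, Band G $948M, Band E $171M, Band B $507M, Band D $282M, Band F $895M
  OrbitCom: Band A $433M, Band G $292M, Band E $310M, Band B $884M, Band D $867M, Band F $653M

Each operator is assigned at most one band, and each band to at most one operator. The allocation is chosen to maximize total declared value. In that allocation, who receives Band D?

This is a one-to-one assignment (maximum-weight bipartite matching).
Optimal: Solara→Band A ($666M), PeakComm→Band F ($439M), AzureWave→Band E ($967M), ClearBand→Band B ($874M), TerraLink→Band G ($948M), OrbitCom→Band D ($867M) — total 666+439+967+874+948+867 = $4761M.
Column-greedy (each band in turn goes to its best remaining operator) gives $4387M, worse by 374.
OrbitCom's own top band is Band B ($884M), but forcing OrbitCom→Band B and reassigning the rest optimally gives only $4491M — worse by 270.

OrbitCom receives Band D.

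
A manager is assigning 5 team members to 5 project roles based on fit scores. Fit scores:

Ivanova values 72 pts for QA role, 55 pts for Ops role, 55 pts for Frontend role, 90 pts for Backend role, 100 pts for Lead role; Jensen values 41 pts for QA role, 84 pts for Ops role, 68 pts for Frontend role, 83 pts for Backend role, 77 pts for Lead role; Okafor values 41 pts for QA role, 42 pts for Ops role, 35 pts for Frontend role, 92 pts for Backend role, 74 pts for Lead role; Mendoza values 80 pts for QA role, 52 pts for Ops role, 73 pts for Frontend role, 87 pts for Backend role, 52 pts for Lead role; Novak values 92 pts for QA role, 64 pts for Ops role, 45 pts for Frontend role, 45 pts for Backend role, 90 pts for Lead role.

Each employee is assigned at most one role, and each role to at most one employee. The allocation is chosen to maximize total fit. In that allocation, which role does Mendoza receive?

Optimal: Ivanova→Lead role (100 pts), Jensen→Ops role (84 pts), Okafor→Backend role (92 pts), Mendoza→Frontend role (73 pts), Novak→QA role (92 pts) — total 100+84+92+73+92 = 441 pts.
Row-greedy (each employee in turn takes its best remaining role) gives 401 pts, worse by 40.
Swapping Novak↔Jensen (Novak→Ops role 64 pts, Jensen→QA role 41 pts) loses 71.
Mendoza's own top role is Backend role (87 pts), but forcing Mendoza→Backend role and reassigning the rest optimally gives only 398 pts — worse by 43.

Mendoza receives Frontend role.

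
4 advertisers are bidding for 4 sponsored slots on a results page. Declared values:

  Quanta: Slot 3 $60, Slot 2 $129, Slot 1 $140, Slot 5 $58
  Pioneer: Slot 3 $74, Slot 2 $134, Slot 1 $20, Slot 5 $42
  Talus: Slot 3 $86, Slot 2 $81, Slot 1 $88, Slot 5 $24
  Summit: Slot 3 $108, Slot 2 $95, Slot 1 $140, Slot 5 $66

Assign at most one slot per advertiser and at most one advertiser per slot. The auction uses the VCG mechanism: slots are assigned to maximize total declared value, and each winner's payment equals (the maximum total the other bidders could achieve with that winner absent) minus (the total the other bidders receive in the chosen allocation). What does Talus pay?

Efficient allocation: Quanta→Slot 1 ($140), Pioneer→Slot 2 ($134), Talus→Slot 3 ($86), Summit→Slot 5 ($66); total welfare W = $426.
Talus receives Slot 3 at value $86, so the others get W − 86 = $340.
Without Talus: best allocation of the remaining 3 bidders over all 4 slots is Quanta→Slot 1 ($140), Pioneer→Slot 2 ($134), Summit→Slot 3 ($108), total $382.
VCG payment = (others' best without Talus) − (others' welfare with Talus) = 382 − 340 = $42.

Talus pays $42.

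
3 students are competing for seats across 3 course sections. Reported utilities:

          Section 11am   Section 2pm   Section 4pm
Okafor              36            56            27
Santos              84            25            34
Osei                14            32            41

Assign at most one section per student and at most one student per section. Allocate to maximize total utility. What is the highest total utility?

Optimal: Okafor→Section 2pm (56 points), Santos→Section 11am (84 points), Osei→Section 4pm (41 points) — total 56+84+41 = 181 points.
Swapping Okafor↔Santos (Okafor→Section 11am 36 points, Santos→Section 2pm 25 points) loses 79.

Maximum total: 181 points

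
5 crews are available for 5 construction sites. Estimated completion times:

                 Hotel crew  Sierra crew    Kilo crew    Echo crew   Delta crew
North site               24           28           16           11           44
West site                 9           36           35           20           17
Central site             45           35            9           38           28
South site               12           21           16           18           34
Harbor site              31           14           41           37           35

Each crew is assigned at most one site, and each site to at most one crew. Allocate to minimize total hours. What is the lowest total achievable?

Min total: 63 hours

Optimal: Hotel crew→South site (12 hours), Sierra crew→Harbor site (14 hours), Kilo crew→Central site (9 hours), Echo crew→North site (11 hours), Delta crew→West site (17 hours) — total 12+14+9+11+17 = 63 hours.
Column-greedy (each site in turn goes to its cheapest remaining crew) gives 85 hours, worse by 22.
Next-best assignment: Hotel crew→West site, Sierra crew→Harbor site, Kilo crew→Central site, Echo crew→North site, Delta crew→South site = 77 hours.
Every other assignment is strictly worse.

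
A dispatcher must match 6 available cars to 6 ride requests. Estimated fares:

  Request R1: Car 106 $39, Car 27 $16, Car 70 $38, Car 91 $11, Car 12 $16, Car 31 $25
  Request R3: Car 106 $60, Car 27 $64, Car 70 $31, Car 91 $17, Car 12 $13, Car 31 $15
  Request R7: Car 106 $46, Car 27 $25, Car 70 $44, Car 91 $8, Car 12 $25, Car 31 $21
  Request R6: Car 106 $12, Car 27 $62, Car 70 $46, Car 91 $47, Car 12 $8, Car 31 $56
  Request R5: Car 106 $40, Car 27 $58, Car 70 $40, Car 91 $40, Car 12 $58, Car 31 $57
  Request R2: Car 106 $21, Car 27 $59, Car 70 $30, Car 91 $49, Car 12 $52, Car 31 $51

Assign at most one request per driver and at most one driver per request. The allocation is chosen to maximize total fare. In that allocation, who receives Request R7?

This is a one-to-one assignment (maximum-weight bipartite matching).
Optimal: Car 106→Request R7 ($46), Car 27→Request R3 ($64), Car 70→Request R1 ($38), Car 91→Request R2 ($49), Car 12→Request R5 ($58), Car 31→Request R6 ($56) — total 46+64+38+49+58+56 = $311.
Row-greedy (each driver in turn takes its best remaining request) gives $298, worse by 13.
Car 106's own top request is Request R3 ($60), but forcing Car 106→Request R3 and reassigning the rest optimally gives only $298 — worse by 13.

Car 106 receives Request R7.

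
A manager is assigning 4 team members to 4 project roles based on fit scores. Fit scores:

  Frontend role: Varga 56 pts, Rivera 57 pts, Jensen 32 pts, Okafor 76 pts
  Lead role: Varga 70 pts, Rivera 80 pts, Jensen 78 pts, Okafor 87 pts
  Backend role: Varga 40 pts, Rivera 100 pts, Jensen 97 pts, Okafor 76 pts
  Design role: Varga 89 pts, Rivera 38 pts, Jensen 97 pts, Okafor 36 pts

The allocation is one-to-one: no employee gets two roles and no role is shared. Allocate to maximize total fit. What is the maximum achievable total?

Maximum total: 343 pts

This is the linear assignment problem.
Optimal: Varga→Lead role (70 pts), Rivera→Backend role (100 pts), Jensen→Design role (97 pts), Okafor→Frontend role (76 pts) — total 70+100+97+76 = 343 pts.
Max-entry greedy (repeatedly take the single best remaining cell) gives 340 pts, worse by 3.
Checked against all permutations: 343 pts is optimal.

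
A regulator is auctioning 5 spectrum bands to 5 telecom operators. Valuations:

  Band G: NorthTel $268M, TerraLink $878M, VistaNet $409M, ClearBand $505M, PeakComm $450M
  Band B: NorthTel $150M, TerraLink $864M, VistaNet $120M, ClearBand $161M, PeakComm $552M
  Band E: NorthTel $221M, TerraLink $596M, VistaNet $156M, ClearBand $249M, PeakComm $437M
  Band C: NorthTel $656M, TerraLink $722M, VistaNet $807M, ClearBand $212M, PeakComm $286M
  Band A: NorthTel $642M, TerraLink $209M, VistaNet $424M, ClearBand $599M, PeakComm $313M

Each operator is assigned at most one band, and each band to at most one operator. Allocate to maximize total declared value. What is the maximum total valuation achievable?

Max total: $3255M

Optimal: NorthTel→Band A ($642M), TerraLink→Band B ($864M), VistaNet→Band C ($807M), ClearBand→Band G ($505M), PeakComm→Band E ($437M) — total 642+864+807+505+437 = $3255M.
Column-greedy (each band in turn goes to its best remaining operator) gives $3128M, worse by 127.
Every other assignment is strictly worse.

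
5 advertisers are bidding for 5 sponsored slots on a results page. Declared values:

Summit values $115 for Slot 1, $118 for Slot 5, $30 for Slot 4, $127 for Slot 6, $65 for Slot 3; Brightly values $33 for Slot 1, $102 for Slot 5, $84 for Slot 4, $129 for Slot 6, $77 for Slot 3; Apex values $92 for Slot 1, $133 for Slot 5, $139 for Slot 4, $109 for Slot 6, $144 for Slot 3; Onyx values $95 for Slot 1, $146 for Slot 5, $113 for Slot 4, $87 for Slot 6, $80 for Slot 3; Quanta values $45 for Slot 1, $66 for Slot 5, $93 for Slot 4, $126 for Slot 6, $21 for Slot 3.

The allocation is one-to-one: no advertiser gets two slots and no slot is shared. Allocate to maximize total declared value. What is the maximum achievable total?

Treat this as an assignment problem: match each advertiser to one slot.
Optimal: Summit→Slot 1 ($115), Brightly→Slot 6 ($129), Apex→Slot 3 ($144), Onyx→Slot 5 ($146), Quanta→Slot 4 ($93) — total 115+129+144+146+93 = $627.
Column-greedy (each slot in turn goes to its best remaining advertiser) gives $550, worse by 77.
Next-best assignment: Summit→Slot 1, Brightly→Slot 4, Apex→Slot 3, Onyx→Slot 5, Quanta→Slot 6 = $615.

Maximum total: $627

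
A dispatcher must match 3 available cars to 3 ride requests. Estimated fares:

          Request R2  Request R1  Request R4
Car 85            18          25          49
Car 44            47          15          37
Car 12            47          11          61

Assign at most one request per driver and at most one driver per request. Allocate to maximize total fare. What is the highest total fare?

This is a one-to-one assignment (maximum-weight bipartite matching).
Optimal: Car 85→Request R1 ($25), Car 44→Request R2 ($47), Car 12→Request R4 ($61) — total 25+47+61 = $133.
Row-greedy (each driver in turn takes its best remaining request) gives $107, worse by 26.

Maximum total: $133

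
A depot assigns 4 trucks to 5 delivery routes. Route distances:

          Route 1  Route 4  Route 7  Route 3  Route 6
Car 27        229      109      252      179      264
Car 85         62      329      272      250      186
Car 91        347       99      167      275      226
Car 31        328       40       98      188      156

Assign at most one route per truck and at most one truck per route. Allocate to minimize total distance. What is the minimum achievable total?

This is the linear assignment problem.
Optimal: Car 27→Route 3 (179 km), Car 85→Route 1 (62 km), Car 91→Route 4 (99 km), Car 31→Route 7 (98 km) — total 179+62+99+98 = 438 km.
Row-greedy (each truck in turn takes its cheapest remaining route) gives 494 km, worse by 56.
Next-best assignment: Car 27→Route 3, Car 85→Route 1, Car 91→Route 7, Car 31→Route 4 = 448 km.
Swapping Car 31↔Car 27 (Car 31→Route 3 188 km, Car 27→Route 7 252 km) adds 163.
Checked against all permutations: 438 km is optimal.

Min total: 438 km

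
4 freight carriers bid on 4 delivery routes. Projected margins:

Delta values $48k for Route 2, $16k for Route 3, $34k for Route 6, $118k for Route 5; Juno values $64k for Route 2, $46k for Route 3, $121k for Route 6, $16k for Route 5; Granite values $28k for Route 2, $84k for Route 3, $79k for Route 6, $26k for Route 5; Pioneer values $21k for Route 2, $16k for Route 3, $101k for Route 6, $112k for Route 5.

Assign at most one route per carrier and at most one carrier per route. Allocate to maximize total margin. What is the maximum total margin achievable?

Optimal: Delta→Route 5 ($118k), Juno→Route 2 ($64k), Granite→Route 3 ($84k), Pioneer→Route 6 ($101k) — total 118+64+84+101 = $367k.
Row-greedy (each carrier in turn takes its best remaining route) gives $344k, worse by 23.
Next-best assignment: Delta→Route 2, Juno→Route 6, Granite→Route 3, Pioneer→Route 5 = $365k.
Checked against all permutations: $367k is optimal.

Maximum total: $367k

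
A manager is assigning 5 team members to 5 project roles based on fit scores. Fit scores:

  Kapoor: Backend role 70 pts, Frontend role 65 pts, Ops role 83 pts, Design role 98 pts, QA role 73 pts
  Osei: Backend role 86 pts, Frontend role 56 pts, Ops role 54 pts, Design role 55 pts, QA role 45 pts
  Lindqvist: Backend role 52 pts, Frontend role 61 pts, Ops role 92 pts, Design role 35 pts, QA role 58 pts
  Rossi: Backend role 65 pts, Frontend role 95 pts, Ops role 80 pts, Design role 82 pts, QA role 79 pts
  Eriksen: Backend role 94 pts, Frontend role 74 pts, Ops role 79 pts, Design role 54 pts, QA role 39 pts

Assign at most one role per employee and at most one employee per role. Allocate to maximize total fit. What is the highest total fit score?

Optimal: Kapoor→Design role (98 pts), Osei→Backend role (86 pts), Lindqvist→Ops role (92 pts), Rossi→QA role (79 pts), Eriksen→Frontend role (74 pts) — total 98+86+92+79+74 = 429 pts.
Row-greedy (each employee in turn takes its best remaining role) gives 410 pts, worse by 19.
Swapping Kapoor↔Osei (Kapoor→Backend role 70 pts, Osei→Design role 55 pts) loses 59.
No other one-to-one assignment exceeds 429 pts.

Maximum total: 429 pts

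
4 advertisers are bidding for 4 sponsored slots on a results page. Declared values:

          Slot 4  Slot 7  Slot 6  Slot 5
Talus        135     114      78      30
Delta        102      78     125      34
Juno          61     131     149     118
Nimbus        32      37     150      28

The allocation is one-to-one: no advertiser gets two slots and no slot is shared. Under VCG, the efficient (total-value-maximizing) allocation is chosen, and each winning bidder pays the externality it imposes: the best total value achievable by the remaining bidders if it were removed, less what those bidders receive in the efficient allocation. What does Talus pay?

Talus pays $13.

Efficient allocation: Talus→Slot 7 ($114), Delta→Slot 4 ($102), Juno→Slot 5 ($118), Nimbus→Slot 6 ($150); total welfare W = $484.
Talus receives Slot 7 at value $114, so the others get W − 114 = $370.
Without Talus: best allocation of the remaining 3 bidders over all 4 slots is Delta→Slot 4 ($102), Juno→Slot 7 ($131), Nimbus→Slot 6 ($150), total $383.
VCG payment = (others' best without Talus) − (others' welfare with Talus) = 383 − 370 = $13.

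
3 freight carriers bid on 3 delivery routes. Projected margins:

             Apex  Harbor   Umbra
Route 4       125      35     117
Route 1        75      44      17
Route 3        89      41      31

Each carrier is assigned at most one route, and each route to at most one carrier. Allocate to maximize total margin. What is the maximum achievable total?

Max total: $250k

This is the linear assignment problem.
Optimal: Apex→Route 3 ($89k), Harbor→Route 1 ($44k), Umbra→Route 4 ($117k) — total 89+44+117 = $250k.
Row-greedy (each carrier in turn takes its best remaining route) gives $200k, worse by 50.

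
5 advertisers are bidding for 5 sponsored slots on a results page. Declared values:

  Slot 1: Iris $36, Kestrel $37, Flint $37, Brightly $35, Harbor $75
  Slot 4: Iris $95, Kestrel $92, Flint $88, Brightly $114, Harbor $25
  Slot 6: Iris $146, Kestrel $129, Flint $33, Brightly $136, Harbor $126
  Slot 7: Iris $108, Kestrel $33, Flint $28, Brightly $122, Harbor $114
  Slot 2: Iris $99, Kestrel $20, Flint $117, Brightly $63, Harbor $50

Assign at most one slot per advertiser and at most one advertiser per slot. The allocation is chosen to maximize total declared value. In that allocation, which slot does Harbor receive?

Optimal: Iris→Slot 6 ($146), Kestrel→Slot 4 ($92), Flint→Slot 2 ($117), Brightly→Slot 7 ($122), Harbor→Slot 1 ($75) — total 146+92+117+122+75 = $552.
Column-greedy (each slot in turn goes to its best remaining advertiser) gives $485, worse by 67.
Next-best assignment: Iris→Slot 7, Kestrel→Slot 6, Flint→Slot 2, Brightly→Slot 4, Harbor→Slot 1 = $543.
Swapping Flint↔Kestrel (Flint→Slot 4 $88, Kestrel→Slot 2 $20) loses 101.
Checked against all permutations: $552 is optimal.
Harbor's own top slot is Slot 6 ($126), but forcing Harbor→Slot 6 and reassigning the rest optimally gives only $502 — worse by 50.

Harbor receives Slot 1.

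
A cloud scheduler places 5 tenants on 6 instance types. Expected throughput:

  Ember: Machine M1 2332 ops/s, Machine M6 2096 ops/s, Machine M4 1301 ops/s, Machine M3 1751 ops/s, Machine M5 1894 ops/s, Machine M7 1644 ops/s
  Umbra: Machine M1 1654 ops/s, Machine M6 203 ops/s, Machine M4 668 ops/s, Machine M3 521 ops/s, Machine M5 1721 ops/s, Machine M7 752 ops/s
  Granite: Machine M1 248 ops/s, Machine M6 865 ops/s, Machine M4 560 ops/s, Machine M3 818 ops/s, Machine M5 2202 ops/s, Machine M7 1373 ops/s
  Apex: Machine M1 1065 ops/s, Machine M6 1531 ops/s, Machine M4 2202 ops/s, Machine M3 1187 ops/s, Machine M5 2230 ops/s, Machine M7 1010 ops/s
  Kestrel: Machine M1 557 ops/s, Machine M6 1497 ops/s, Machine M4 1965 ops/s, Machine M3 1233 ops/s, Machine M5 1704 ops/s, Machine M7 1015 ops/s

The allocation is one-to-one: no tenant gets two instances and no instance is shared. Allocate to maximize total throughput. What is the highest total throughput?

This is the linear assignment problem.
Optimal: Ember→Machine M6 (2096 ops/s), Umbra→Machine M1 (1654 ops/s), Granite→Machine M5 (2202 ops/s), Apex→Machine M4 (2202 ops/s), Kestrel→Machine M3 (1233 ops/s) — total 2096+1654+2202+2202+1233 = 9387 ops/s.
Row-greedy (each tenant in turn takes its best remaining instance) gives 9125 ops/s, worse by 262.
Checked against all permutations: 9387 ops/s is optimal.

Maximum total: 9387 ops/s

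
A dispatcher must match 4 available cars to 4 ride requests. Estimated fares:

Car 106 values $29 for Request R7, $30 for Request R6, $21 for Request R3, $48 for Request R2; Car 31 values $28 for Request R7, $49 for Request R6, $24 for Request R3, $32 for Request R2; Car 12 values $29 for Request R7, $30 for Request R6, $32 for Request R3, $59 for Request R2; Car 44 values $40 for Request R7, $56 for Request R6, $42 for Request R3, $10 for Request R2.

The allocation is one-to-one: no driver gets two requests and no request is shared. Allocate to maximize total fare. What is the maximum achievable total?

Maximum total: $179

Optimal: Car 106→Request R7 ($29), Car 31→Request R6 ($49), Car 12→Request R2 ($59), Car 44→Request R3 ($42) — total 29+49+59+42 = $179.
Column-greedy (each request in turn goes to its best remaining driver) gives $169, worse by 10.
Swapping Car 12↔Car 44 (Car 12→Request R3 $32, Car 44→Request R2 $10) loses 59.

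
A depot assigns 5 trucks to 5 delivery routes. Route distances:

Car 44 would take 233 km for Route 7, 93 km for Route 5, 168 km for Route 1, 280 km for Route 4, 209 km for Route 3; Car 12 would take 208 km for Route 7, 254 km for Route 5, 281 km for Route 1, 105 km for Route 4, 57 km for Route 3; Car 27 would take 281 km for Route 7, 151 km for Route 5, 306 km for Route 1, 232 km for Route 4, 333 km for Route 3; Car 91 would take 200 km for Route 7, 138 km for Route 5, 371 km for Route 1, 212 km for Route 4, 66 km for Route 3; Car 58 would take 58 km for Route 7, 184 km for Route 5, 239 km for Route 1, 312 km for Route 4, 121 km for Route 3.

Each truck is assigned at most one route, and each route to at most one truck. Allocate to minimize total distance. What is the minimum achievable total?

Minimum total: 548 km

Optimal: Car 44→Route 1 (168 km), Car 12→Route 4 (105 km), Car 27→Route 5 (151 km), Car 91→Route 3 (66 km), Car 58→Route 7 (58 km) — total 168+105+151+66+58 = 548 km.
Row-greedy (each truck in turn takes its cheapest remaining route) gives 821 km, worse by 273.
Swapping Car 27↔Car 91 (Car 27→Route 3 333 km, Car 91→Route 5 138 km) adds 254.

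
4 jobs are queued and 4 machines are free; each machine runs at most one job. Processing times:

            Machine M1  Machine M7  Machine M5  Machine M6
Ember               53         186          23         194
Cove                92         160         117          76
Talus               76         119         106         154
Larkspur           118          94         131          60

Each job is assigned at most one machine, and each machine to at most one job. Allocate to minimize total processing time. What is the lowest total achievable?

Optimal: Ember→Machine M5 (23 min), Cove→Machine M6 (76 min), Talus→Machine M1 (76 min), Larkspur→Machine M7 (94 min) — total 23+76+76+94 = 269 min.
Column-greedy (each machine in turn goes to its cheapest remaining job) gives 329 min, worse by 60.
Every other assignment is strictly worse.

Minimum total: 269 min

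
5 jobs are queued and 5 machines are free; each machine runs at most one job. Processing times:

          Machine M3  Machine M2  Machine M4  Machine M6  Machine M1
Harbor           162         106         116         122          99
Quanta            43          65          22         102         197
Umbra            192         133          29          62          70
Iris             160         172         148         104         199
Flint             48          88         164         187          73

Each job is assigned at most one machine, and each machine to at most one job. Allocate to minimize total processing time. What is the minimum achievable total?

Optimal: Harbor→Machine M1 (99 min), Quanta→Machine M2 (65 min), Umbra→Machine M4 (29 min), Iris→Machine M6 (104 min), Flint→Machine M3 (48 min) — total 99+65+29+104+48 = 345 min.
Row-greedy (each job in turn takes its cheapest remaining machine) gives 431 min, worse by 86.
Next-best assignment: Harbor→Machine M2, Quanta→Machine M4, Umbra→Machine M1, Iris→Machine M6, Flint→Machine M3 = 350 min.

Min total: 345 min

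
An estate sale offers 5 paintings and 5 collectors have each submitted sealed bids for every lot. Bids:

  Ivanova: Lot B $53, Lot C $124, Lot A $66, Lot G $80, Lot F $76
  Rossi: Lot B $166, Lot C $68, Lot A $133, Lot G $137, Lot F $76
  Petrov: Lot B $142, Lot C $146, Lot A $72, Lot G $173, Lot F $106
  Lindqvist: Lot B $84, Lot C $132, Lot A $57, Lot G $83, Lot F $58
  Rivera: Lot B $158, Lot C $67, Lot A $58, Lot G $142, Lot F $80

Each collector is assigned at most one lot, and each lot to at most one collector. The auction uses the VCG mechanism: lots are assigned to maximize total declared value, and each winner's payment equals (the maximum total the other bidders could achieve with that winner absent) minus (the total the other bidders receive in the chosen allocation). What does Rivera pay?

Efficient allocation: Ivanova→Lot F ($76), Rossi→Lot A ($133), Petrov→Lot G ($173), Lindqvist→Lot C ($132), Rivera→Lot B ($158); total welfare W = $672.
Rivera receives Lot B at value $158, so the others get W − 158 = $514.
Without Rivera: best allocation of the remaining 4 bidders over all 5 lots is Ivanova→Lot F ($76), Rossi→Lot B ($166), Petrov→Lot G ($173), Lindqvist→Lot C ($132), total $547.
VCG payment = (others' best without Rivera) − (others' welfare with Rivera) = 547 − 514 = $33.

Rivera pays $33.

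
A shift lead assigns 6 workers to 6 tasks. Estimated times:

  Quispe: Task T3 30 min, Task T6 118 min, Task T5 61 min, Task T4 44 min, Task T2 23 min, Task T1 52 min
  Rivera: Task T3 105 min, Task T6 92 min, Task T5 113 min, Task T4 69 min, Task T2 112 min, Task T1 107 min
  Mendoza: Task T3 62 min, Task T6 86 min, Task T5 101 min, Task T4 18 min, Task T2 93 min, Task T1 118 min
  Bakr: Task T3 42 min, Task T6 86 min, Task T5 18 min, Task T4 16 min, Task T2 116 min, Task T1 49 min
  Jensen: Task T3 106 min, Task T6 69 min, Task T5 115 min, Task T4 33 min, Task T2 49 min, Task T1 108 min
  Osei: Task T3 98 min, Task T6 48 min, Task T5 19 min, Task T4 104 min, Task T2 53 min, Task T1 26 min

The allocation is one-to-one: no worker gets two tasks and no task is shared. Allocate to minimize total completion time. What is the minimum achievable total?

Treat this as an assignment problem: match each worker to one task.
Optimal: Quispe→Task T3 (30 min), Rivera→Task T6 (92 min), Mendoza→Task T4 (18 min), Bakr→Task T5 (18 min), Jensen→Task T2 (49 min), Osei→Task T1 (26 min) — total 30+92+18+18+49+26 = 233 min.
Row-greedy (each worker in turn takes its cheapest remaining task) gives 267 min, worse by 34.
Next-best assignment: Quispe→Task T2, Rivera→Task T6, Mendoza→Task T3, Bakr→Task T5, Jensen→Task T4, Osei→Task T1 = 254 min.
Swapping Osei↔Jensen (Osei→Task T2 53 min, Jensen→Task T1 108 min) adds 86.

Min total: 233 min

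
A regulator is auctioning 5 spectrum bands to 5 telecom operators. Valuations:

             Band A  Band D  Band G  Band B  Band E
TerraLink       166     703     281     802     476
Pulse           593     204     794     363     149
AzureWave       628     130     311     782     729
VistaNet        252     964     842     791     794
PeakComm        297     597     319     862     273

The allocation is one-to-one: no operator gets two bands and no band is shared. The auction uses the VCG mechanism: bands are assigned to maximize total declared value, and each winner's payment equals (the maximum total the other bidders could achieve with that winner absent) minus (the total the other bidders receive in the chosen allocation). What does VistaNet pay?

Efficient allocation: TerraLink→Band D ($703M), Pulse→Band G ($794M), AzureWave→Band A ($628M), VistaNet→Band E ($794M), PeakComm→Band B ($862M); total welfare W = $3781M.
VistaNet receives Band E at value $794M, so the others get W − 794 = $2987M.
Without VistaNet: best allocation of the remaining 4 bidders over all 5 bands is TerraLink→Band D ($703M), Pulse→Band G ($794M), AzureWave→Band E ($729M), PeakComm→Band B ($862M), total $3088M.
VCG payment = (others' best without VistaNet) − (others' welfare with VistaNet) = 3088 − 2987 = $101M.

VistaNet pays $101M.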